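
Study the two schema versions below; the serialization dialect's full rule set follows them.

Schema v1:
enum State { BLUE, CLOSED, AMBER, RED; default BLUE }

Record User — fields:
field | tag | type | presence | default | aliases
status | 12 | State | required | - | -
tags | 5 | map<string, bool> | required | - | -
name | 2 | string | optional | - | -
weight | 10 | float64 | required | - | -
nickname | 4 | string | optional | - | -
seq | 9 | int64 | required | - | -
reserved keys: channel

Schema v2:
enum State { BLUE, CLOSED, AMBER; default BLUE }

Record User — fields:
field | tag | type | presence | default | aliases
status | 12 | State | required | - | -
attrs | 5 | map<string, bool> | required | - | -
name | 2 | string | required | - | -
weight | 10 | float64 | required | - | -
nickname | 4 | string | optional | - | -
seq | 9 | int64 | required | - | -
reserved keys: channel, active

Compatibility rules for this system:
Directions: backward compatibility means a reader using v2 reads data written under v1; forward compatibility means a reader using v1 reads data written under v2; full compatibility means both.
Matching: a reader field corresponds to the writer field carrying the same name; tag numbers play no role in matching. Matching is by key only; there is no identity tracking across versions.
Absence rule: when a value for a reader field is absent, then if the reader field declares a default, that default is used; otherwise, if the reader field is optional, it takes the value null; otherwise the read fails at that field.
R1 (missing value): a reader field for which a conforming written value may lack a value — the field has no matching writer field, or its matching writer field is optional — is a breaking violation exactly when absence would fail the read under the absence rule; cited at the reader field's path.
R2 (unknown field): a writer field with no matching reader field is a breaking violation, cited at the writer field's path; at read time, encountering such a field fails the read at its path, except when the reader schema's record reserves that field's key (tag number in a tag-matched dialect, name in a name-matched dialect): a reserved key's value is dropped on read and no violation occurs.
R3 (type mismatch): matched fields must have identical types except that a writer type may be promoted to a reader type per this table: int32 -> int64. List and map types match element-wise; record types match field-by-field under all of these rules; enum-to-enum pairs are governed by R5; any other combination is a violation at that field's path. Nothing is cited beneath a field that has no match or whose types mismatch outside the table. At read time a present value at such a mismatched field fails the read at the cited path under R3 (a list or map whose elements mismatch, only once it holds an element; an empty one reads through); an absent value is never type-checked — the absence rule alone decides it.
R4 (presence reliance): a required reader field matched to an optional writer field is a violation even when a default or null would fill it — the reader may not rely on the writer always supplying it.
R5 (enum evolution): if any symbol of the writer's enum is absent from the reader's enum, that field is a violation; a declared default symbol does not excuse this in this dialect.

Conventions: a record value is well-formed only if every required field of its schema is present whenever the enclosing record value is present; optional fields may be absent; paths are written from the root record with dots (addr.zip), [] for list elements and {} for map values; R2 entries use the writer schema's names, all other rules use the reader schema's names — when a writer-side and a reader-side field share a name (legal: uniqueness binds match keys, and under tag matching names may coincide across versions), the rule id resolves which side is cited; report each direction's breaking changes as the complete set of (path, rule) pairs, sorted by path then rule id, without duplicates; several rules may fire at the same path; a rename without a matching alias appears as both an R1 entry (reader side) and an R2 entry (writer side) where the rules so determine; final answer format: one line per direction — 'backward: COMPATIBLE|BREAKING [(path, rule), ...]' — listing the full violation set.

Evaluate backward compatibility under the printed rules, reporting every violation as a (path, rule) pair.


in User below, arrows point writer -> reader
backward on User — v2 reading data written by v1:
  status: State -> State, writer required; from status
  attrs: no writer-side match
  name: string -> string, writer optional; from name
  weight: float64 -> float64, writer required; from weight
  nickname: string -> string, writer optional; from nickname
  seq: int64 -> int64, writer required; from seq
  tags (writer side), unknown to reader
  R1 fires at attrs
  R1 fires at name
  R4 fires at name
  R5 fires at status
  R2 fires at tags
  => 5 violation(s): backward is BREAKING for User

backward: BREAKING [(attrs, R1), (name, R1), (name, R4), (status, R5), (tags, R2)]


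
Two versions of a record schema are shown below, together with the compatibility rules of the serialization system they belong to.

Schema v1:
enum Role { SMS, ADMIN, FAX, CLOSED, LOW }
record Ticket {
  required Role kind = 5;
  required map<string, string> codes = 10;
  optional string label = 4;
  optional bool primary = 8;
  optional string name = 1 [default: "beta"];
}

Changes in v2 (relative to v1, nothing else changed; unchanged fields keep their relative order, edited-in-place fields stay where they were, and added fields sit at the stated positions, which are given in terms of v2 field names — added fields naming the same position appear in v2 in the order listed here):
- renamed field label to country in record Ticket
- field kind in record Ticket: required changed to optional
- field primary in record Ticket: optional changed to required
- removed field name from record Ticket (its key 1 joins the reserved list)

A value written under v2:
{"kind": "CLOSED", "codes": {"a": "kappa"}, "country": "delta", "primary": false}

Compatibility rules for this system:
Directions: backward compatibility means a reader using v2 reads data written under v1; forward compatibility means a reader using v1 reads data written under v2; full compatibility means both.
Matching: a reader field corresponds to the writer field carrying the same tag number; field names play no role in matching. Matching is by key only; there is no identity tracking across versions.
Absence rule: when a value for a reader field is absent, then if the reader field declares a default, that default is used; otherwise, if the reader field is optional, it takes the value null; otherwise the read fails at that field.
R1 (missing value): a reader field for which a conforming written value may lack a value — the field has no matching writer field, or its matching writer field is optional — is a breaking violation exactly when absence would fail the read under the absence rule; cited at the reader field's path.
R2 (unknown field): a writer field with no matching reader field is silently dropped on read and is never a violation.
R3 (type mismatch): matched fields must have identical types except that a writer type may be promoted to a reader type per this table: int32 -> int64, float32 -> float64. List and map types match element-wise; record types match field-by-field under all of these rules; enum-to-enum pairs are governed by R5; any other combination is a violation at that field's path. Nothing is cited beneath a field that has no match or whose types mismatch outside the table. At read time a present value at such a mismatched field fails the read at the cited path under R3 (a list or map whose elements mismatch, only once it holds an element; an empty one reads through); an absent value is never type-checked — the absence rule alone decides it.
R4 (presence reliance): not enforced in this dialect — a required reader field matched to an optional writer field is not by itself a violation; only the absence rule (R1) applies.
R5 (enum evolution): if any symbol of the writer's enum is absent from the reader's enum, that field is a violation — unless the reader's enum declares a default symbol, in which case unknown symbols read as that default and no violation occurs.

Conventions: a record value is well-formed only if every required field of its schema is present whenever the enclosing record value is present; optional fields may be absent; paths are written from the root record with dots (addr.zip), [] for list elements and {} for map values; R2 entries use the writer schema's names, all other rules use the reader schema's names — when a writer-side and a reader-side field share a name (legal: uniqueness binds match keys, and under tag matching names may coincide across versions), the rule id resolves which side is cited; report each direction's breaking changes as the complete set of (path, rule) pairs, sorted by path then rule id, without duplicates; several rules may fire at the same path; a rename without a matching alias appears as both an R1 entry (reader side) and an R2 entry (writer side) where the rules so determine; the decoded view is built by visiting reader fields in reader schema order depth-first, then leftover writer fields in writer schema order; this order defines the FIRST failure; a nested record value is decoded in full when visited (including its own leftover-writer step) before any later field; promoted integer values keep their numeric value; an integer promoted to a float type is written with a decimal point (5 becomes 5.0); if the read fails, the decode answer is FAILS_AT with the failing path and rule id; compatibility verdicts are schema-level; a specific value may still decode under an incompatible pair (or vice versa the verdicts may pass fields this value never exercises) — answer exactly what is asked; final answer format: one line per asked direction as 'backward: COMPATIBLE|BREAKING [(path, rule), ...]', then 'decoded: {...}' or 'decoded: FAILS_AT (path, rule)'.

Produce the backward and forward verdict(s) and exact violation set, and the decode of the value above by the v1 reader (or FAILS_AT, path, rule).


backward: BREAKING [(primary, R1)]; forward: BREAKING [(kind, R1)]; decoded: {"kind": "CLOSED", "codes": {"a": "kappa"}, "label": "delta", "primary": false, "name": "beta"}

each type pair in Ticket: writer, then reader
checking backward for Ticket: reader v2 against writer v1:
  kind: Role -> Role, writer required; from kind
  codes: map<string, string> -> map<string, string>, writer required; from codes
  country: string -> string, writer optional; from label
  primary: bool -> bool, writer optional; from primary
  leftover writer field: name
  violation R1 at primary
  => backward verdict for Ticket: BREAKING, 1 violation(s)
checking forward for Ticket: reader v1 against writer v2:
  kind: Role -> Role, writer optional; from kind
  codes: map<string, string> -> map<string, string>, writer required; from codes
  label: string -> string, writer optional; from country
  primary: bool -> bool, writer required; from primary
  name: no writer-side match
  violation R1 at kind
  => forward verdict for Ticket: BREAKING, 1 violation(s)
decode walk for Ticket under reader schema v1:
  kind := "CLOSED"
  codes := {"a": "kappa"}
  label := "delta" (from writer country)
  primary := false
  name := "beta" (no value, default fills)
  => decoded: {"kind": "CLOSED", "codes": {"a": "kappa"}, "label": "delta", "primary": false, "name": "beta"}


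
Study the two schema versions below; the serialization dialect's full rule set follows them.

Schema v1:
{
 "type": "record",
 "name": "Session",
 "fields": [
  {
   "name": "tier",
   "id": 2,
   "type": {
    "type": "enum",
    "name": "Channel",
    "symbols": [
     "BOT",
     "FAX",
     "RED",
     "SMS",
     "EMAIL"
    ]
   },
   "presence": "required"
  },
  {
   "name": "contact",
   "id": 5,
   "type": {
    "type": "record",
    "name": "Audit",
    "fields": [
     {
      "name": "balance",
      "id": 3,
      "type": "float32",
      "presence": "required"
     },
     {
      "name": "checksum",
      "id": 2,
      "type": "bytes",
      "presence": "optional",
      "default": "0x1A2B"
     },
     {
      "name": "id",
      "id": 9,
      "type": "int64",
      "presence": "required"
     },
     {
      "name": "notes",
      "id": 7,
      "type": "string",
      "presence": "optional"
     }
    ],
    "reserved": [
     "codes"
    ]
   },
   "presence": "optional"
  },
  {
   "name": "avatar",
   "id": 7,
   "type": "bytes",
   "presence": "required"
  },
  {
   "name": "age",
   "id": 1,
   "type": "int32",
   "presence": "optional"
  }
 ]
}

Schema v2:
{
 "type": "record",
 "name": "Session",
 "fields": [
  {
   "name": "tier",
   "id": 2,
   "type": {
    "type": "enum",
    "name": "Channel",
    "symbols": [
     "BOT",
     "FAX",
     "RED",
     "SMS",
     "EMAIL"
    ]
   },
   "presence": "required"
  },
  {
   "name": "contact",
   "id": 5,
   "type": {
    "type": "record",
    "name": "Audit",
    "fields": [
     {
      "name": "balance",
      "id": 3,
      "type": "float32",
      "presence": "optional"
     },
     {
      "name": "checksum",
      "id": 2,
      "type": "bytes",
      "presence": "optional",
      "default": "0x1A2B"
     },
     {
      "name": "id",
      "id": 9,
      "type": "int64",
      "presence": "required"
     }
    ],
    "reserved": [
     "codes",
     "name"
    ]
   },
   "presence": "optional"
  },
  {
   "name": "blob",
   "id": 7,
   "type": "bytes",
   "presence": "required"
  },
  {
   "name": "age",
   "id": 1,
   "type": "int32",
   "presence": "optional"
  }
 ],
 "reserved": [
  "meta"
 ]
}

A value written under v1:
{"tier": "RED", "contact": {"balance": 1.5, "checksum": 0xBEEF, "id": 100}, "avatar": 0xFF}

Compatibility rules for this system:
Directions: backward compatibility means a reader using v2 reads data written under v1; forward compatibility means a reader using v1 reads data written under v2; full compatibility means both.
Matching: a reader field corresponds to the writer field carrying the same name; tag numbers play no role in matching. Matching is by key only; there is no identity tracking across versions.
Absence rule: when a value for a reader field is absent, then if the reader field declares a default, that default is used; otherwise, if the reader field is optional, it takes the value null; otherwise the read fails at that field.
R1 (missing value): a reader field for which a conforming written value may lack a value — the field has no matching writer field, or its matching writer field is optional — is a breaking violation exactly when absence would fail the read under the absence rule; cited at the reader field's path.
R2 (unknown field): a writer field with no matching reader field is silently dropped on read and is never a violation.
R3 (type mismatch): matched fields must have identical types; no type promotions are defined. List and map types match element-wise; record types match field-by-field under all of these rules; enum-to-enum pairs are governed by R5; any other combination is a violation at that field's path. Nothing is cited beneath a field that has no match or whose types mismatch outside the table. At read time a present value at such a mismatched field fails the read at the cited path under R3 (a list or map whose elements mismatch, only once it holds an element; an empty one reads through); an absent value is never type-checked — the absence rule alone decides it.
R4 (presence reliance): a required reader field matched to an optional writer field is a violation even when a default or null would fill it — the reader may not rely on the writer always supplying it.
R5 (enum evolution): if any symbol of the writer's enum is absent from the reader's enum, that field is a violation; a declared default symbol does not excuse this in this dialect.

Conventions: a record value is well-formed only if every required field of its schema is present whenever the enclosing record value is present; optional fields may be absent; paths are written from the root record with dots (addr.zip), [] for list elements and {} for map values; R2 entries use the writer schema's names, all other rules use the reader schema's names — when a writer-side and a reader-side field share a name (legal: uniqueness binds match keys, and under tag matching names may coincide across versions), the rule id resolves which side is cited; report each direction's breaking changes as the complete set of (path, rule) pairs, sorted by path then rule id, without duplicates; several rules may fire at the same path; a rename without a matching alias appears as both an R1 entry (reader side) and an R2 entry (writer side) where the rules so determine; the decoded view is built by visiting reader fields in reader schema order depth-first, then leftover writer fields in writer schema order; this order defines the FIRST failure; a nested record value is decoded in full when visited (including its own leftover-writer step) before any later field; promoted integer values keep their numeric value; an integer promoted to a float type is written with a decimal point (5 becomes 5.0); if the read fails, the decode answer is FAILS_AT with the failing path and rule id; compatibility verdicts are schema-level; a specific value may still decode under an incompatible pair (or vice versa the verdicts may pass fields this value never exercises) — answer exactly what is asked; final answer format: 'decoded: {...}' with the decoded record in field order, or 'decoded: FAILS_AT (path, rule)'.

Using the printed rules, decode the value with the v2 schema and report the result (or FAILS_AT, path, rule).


each type pair in Session: writer, then reader
decode (reader v2):
  tier := "RED"
  contact.balance := 1.5
  contact.checksum := 0xBEEF
  contact.id := 100
  read fails at blob under R1 (no fill)
  => FAILS_AT (blob, R1)
the other Session changes do not affect what is asked:
  removed field notes from record Audit -> triggers nothing under the printed rules; the Session answer is the same either way
  field balance in record Audit: required changed to optional -> schema-level compatibility only; this Session value's decode is unchanged

decoded: FAILS_AT (blob, R1)


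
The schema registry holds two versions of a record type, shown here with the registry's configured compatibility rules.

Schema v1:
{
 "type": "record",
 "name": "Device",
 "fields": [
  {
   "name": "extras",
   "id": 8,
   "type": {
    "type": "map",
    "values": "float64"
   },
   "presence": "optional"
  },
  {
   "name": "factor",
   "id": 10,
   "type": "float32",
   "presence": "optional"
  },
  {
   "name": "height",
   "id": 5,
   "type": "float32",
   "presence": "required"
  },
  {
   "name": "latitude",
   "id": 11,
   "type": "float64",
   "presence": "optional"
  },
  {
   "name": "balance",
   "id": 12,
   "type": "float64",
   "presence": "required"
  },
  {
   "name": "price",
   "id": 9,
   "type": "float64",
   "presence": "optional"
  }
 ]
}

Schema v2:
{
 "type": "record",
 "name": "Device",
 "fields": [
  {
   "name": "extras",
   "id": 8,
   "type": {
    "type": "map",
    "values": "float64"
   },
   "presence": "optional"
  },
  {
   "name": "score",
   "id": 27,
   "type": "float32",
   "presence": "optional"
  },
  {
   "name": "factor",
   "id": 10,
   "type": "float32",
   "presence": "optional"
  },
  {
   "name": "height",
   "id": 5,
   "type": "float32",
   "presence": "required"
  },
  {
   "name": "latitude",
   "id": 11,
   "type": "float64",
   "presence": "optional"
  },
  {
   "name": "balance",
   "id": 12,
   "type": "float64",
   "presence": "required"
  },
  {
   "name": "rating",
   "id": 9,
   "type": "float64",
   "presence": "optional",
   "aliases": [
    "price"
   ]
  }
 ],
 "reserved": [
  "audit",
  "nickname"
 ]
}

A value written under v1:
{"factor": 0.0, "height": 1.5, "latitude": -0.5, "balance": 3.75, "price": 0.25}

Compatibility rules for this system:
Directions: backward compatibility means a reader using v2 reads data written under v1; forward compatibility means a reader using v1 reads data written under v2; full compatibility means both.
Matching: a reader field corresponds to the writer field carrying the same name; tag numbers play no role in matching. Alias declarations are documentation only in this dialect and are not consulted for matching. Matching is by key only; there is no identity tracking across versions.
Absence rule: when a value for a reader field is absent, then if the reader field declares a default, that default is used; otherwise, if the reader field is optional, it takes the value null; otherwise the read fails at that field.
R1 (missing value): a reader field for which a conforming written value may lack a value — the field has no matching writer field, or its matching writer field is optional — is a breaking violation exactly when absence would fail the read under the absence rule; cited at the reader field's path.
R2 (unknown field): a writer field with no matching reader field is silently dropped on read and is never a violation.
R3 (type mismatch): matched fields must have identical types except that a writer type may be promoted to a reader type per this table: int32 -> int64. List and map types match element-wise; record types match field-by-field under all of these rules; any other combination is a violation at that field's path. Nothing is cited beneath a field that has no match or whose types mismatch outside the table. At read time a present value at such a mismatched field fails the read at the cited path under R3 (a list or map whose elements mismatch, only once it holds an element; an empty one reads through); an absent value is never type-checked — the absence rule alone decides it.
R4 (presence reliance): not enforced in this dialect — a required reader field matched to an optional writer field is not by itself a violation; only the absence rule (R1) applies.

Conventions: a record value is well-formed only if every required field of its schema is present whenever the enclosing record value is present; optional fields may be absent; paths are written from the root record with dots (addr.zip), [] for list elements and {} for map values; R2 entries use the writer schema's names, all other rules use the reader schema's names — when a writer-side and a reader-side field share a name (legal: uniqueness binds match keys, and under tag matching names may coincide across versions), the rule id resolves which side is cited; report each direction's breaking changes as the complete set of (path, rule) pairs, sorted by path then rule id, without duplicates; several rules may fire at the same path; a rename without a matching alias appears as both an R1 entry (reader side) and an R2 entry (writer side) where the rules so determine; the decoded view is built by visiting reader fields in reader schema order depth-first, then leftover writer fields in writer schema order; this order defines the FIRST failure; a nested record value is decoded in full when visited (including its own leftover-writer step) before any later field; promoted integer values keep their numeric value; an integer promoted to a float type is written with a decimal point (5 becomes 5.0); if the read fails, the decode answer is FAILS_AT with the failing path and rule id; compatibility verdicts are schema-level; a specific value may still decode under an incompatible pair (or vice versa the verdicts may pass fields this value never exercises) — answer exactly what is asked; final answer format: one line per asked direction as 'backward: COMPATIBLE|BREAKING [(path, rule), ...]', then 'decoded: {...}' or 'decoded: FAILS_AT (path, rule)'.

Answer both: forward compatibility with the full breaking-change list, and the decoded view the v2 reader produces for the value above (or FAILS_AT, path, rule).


in Device below, arrows point writer -> reader
forward on Device — v1 reading data written by v2:
  writer optional, map<string, float64> -> map<string, float64>: reader extras maps from writer extras
  writer optional, float32 -> float32: reader factor maps from writer factor
  writer required, float32 -> float32: reader height maps from writer height
  writer optional, float64 -> float64: reader latitude maps from writer latitude
  writer required, float64 -> float64: reader balance maps from writer balance
  price has no writer counterpart
  writer field score has no reader counterpart
  writer field rating has no reader counterpart
  => no violations; forward on Device: COMPATIBLE
decode (reader v2):
  extras := null (not supplied -> null)
  score := null (not supplied -> null)
  factor := 0.0
  height := 1.5
  latitude := -0.5
  balance := 3.75
  rating := null (not supplied -> null)
  writer price: unmatched, discarded
  => decoded: {"extras": null, "score": null, "factor": 0.0, "height": 1.5, "latitude": -0.5, "balance": 3.75, "rating": null}

forward: COMPATIBLE []; decoded: {"extras": null, "score": null, "factor": 0.0, "height": 1.5, "latitude": -0.5, "balance": 3.75, "rating": null}


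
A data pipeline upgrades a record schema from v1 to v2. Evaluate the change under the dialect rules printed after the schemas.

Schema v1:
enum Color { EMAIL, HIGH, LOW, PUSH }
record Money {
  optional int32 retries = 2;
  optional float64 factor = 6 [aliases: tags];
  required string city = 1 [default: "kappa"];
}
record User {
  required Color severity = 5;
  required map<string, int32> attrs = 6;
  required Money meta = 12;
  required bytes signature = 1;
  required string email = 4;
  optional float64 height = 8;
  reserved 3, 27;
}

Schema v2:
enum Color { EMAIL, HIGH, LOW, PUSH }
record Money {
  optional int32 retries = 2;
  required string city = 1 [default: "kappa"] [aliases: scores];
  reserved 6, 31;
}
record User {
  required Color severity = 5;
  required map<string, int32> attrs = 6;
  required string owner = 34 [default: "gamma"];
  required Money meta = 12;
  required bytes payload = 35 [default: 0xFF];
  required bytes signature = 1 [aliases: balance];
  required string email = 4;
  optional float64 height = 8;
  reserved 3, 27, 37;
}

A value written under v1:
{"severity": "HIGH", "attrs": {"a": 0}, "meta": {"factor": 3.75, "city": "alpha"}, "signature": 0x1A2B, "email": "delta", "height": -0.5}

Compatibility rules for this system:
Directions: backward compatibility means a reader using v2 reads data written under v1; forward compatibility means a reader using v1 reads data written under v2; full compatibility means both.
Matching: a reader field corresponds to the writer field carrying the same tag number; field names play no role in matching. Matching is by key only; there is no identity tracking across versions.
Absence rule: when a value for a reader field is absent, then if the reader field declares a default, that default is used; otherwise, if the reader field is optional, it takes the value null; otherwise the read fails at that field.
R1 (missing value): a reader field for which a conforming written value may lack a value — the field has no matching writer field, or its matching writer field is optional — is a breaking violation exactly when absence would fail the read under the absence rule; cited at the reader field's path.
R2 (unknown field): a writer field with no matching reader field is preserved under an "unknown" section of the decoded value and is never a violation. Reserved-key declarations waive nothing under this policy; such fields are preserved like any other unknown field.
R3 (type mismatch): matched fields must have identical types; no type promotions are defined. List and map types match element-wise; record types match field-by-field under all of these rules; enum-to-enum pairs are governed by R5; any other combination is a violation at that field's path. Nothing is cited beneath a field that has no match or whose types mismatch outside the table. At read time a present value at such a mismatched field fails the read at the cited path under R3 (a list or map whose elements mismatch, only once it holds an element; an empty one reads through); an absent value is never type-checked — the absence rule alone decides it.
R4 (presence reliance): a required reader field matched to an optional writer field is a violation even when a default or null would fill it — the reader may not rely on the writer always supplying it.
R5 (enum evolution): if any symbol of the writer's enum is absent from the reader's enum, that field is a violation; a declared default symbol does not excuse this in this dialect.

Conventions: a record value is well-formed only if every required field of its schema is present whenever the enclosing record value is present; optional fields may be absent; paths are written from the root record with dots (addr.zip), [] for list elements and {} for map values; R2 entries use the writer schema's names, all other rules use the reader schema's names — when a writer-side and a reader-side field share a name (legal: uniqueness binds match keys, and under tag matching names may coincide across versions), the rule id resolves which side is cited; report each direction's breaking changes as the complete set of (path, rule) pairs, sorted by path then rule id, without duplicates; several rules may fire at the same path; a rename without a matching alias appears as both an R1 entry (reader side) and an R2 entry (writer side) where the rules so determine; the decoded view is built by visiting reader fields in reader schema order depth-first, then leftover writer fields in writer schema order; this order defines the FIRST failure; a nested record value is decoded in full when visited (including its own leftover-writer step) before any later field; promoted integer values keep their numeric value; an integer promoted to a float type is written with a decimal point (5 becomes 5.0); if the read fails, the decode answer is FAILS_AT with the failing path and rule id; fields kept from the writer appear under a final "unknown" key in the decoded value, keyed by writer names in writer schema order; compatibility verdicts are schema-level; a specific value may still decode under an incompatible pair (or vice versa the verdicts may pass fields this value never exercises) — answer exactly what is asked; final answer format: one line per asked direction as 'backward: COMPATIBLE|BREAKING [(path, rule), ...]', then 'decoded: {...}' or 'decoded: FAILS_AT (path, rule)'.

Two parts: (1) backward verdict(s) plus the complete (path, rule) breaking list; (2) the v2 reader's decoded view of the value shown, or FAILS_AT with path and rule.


backward: COMPATIBLE []; decoded: {"severity": "HIGH", "attrs": {"a": 0}, "owner": "gamma", "meta": {"retries": null, "city": "alpha", "unknown": {"factor": 3.75}}, "payload": 0xFF, "signature": 0x1A2B, "email": "delta", "height": -0.5}

arrows below run writer -> reader for User
backward on User — v2 reading data written by v1:
  Color -> Color, writer required: severity aligns to severity
  map<string, int32> -> map<string, int32>, writer required: attrs aligns to attrs
  no writer field matches reader owner
  Money -> Money, writer required: meta aligns to meta
  no writer field matches reader payload
  bytes -> bytes, writer required: signature aligns to signature
  string -> string, writer required: email aligns to email
  float64 -> float64, writer optional: height aligns to height
  int32 -> int32, writer optional: meta.retries aligns to meta.retries
  string -> string, writer required: meta.city aligns to meta.city
  writer meta.factor: unknown to reader
  => backward verdict for User: COMPATIBLE, no violations
migrating the User value to v2:
  severity := "HIGH"
  attrs := {"a": 0}
  owner := "gamma" (absent -> default)
  meta.retries := null (absent, optional -> null)
  meta.city := "alpha"
  writer meta.factor: kept under "unknown"
  payload := 0xFF (absent -> default)
  signature := 0x1A2B
  email := "delta"
  height := -0.5
  => decoded: {"severity": "HIGH", "attrs": {"a": 0}, "owner": "gamma", "meta": {"retries": null, "city": "alpha", "unknown": {"factor": 3.75}}, "payload": 0xFF, "signature": 0x1A2B, "email": "delta", "height": -0.5}


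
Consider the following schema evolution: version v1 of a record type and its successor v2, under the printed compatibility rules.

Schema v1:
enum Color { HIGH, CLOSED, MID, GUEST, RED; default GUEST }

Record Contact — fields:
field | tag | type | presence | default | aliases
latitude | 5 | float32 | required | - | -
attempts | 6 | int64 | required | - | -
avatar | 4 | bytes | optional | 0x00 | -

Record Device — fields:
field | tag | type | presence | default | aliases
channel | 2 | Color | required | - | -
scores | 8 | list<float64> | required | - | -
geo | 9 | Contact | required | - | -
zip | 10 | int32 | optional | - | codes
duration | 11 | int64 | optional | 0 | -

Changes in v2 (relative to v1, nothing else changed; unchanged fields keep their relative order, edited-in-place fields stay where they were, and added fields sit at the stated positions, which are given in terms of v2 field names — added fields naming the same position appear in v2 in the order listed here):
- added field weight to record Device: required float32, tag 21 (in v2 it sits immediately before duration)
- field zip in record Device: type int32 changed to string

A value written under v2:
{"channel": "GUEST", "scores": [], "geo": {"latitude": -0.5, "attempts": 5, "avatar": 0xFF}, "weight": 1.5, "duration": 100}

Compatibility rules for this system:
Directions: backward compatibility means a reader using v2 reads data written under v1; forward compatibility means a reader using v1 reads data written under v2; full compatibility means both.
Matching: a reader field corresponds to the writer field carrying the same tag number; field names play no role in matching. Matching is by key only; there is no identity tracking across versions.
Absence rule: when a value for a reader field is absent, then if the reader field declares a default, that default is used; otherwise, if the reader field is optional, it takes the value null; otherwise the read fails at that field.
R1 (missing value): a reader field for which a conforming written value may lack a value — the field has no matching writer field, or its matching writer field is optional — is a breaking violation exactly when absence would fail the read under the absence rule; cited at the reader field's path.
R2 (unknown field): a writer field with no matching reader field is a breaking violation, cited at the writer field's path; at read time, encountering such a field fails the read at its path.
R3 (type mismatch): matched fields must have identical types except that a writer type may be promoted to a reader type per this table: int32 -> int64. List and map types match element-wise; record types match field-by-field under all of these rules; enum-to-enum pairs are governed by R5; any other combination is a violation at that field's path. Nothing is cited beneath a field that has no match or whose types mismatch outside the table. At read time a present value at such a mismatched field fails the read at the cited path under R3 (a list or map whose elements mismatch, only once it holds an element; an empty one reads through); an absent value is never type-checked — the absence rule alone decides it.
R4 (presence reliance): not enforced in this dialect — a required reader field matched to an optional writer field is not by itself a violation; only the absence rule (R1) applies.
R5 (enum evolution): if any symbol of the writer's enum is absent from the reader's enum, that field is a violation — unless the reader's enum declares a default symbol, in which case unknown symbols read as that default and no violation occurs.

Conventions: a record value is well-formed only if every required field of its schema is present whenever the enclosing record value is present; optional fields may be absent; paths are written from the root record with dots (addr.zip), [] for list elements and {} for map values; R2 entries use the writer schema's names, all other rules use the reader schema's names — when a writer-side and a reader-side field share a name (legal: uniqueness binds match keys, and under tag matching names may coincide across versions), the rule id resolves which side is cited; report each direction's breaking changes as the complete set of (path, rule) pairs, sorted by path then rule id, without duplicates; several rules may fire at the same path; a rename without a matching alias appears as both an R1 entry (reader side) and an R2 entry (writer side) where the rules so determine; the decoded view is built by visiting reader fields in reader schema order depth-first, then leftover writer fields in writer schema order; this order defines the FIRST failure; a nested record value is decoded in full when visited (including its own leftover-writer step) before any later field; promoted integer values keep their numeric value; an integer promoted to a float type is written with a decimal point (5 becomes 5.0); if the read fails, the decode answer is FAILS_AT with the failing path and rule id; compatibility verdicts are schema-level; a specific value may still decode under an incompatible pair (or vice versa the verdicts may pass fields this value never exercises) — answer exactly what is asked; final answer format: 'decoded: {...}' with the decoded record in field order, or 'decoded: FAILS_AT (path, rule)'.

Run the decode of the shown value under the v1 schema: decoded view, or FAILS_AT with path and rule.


in Device below, arrows point writer -> reader
decode (reader v1):
  channel := "GUEST"
  scores := []
  geo.latitude := -0.5
  geo.attempts := 5
  geo.avatar := 0xFF
  zip := null (not supplied -> null)
  duration := 100
  read fails at weight under R2 (unknown field)
  => FAILS_AT (weight, R2)
checking off the Device differences that do not matter here:
  field zip in record Device: type int32 changed to string -> matters for Device compatibility verdicts, not for this value's decode

decoded: FAILS_AT (weight, R2)


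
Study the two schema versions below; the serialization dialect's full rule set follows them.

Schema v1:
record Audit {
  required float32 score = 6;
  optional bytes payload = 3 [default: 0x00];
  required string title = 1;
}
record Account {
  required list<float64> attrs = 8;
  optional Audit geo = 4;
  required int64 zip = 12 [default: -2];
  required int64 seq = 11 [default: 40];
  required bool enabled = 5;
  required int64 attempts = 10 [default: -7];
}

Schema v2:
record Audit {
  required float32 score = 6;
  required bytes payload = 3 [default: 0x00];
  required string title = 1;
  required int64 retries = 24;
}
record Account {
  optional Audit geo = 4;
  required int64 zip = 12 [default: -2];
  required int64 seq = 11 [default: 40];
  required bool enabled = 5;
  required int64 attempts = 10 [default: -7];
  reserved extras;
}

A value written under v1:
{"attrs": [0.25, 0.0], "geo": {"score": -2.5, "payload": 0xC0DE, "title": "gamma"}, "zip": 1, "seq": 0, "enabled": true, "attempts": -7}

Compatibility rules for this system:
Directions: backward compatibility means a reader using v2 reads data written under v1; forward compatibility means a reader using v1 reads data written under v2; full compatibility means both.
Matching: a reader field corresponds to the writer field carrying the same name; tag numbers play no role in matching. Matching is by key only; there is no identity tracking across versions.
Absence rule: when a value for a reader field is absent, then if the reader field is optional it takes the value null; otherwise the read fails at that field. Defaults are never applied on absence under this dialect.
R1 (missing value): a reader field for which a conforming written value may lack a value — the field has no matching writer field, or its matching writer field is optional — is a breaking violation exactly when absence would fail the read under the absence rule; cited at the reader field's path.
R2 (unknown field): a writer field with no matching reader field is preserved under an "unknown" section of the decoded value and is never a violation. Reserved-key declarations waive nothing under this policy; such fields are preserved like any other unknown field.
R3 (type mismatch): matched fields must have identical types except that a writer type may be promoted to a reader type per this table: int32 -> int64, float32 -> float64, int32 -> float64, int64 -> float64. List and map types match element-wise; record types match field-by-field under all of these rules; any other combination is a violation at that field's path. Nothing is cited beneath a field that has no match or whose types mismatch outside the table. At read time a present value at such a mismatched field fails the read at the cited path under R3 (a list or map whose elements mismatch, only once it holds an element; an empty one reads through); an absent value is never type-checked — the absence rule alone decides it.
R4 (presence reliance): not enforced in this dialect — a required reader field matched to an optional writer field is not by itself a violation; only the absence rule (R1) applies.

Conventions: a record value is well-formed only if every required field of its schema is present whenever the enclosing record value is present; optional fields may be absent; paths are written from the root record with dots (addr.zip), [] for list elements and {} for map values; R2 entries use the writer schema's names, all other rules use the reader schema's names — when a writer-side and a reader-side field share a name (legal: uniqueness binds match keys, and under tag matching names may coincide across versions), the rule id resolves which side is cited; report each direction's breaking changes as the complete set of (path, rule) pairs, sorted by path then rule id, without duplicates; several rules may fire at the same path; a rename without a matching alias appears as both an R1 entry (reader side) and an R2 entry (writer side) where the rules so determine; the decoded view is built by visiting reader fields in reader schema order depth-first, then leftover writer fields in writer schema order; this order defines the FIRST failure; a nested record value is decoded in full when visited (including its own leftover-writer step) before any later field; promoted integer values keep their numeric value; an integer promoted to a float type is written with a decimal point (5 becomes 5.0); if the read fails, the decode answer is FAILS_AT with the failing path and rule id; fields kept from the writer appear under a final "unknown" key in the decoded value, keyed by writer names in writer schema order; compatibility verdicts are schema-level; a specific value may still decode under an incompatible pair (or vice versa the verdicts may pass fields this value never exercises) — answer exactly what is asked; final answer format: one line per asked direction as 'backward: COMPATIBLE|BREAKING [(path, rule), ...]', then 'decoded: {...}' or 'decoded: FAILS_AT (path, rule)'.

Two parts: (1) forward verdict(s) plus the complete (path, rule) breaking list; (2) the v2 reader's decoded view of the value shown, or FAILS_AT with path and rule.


each type pair in Account: writer, then reader
forward on Account — v1 reading data written by v2:
  no writer field matches reader attrs
  Audit -> Audit, writer optional: geo aligns to geo
  int64 -> int64, writer required: zip aligns to zip
  int64 -> int64, writer required: seq aligns to seq
  bool -> bool, writer required: enabled aligns to enabled
  int64 -> int64, writer required: attempts aligns to attempts
  float32 -> float32, writer required: geo.score aligns to geo.score
  bytes -> bytes, writer required: geo.payload aligns to geo.payload
  string -> string, writer required: geo.title aligns to geo.title
  writer geo.retries: unknown to reader
  rule R1 violated at attrs
  => 1 violation(s): forward is BREAKING for Account
decoding the Account value with the v2 reader:
  geo.score := -2.5
  geo.payload := 0xC0DE
  geo.title := "gamma"
  read fails at geo.retries under R1 (no fill)
  => FAILS_AT (geo.retries, R1)
checking off the Account differences that do not matter here:
  field payload in record Audit: optional changed to required -> affects backward compatibility only, which is not asked

forward: BREAKING [(attrs, R1)]; decoded: FAILS_AT (geo.retries, R1)
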